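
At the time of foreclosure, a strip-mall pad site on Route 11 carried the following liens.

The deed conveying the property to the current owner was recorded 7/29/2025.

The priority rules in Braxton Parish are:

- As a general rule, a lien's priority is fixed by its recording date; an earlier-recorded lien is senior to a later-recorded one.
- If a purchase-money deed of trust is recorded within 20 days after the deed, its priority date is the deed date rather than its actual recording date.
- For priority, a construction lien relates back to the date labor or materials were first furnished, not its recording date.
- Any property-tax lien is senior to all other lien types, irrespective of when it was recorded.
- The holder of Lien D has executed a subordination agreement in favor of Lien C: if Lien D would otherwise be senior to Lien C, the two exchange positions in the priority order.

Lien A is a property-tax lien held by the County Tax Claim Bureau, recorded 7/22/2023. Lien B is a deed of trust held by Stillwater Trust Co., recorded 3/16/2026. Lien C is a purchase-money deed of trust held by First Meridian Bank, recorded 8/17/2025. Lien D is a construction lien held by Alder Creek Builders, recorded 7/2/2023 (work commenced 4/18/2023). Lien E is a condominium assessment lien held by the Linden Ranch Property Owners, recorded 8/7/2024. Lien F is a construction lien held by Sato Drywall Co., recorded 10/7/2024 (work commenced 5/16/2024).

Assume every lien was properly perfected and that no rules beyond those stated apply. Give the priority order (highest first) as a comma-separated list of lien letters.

A, C, F, E, D, B

Effective dates after the stated exceptions: C's effective date is the deed date, 7/29/2025; D relates back to 4/18/2023 (work commenced); F relates back to 5/16/2024 (work commenced).
A is a property-tax lien and takes priority over every other lien.
Among the remaining liens, by effective date: D (4/18/2023), F (5/16/2024), E (8/7/2024), C (7/29/2025), B (3/16/2026).
D would otherwise be senior to C, so under the subordination agreement D and C exchange positions.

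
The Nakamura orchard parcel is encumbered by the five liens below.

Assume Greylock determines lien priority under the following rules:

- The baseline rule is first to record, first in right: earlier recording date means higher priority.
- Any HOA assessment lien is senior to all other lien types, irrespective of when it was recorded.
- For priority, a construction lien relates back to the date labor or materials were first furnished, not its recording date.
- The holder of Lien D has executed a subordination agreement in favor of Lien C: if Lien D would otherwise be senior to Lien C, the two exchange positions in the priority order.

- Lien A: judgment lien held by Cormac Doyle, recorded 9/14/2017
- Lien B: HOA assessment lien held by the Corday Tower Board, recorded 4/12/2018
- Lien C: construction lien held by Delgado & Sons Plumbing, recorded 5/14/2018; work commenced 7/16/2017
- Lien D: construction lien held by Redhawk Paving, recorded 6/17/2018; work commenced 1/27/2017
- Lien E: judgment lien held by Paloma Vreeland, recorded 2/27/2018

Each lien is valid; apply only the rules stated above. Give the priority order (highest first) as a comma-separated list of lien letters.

Effective dates after the stated exceptions: C is treated as recorded 7/16/2017, the work-commencement date; D relates back to 1/27/2017 (work commenced).
B is an HOA assessment lien and takes priority over every other lien.
Among the remaining liens, by effective date: D (1/27/2017), C (7/16/2017), A (9/14/2017), E (2/27/2018).
D would otherwise be senior to C, so under the subordination agreement D and C exchange positions.

B, C, D, A, E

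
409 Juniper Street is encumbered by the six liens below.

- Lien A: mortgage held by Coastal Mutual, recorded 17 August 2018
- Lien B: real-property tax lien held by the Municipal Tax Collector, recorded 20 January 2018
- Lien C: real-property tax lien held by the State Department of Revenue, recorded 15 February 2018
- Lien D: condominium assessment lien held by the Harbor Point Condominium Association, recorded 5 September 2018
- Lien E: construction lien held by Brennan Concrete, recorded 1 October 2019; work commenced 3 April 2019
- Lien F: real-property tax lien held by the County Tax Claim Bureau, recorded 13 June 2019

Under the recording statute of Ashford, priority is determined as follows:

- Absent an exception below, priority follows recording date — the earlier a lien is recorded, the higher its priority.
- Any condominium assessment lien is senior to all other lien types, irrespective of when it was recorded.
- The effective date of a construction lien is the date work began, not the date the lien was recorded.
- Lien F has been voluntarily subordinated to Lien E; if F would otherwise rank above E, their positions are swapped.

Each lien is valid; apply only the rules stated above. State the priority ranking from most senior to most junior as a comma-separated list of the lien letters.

Effective dates after the stated exceptions: E's effective date is 3 April 2019, when work began.
As a condominium assessment lien, D is senior to every other lien.
Ordering the rest by effective date: B (20 January 2018), C (15 February 2018), A (17 August 2018), E (3 April 2019), F (13 June 2019).
F is already junior to E, so the subordination agreement changes nothing.

D, B, C, A, E, F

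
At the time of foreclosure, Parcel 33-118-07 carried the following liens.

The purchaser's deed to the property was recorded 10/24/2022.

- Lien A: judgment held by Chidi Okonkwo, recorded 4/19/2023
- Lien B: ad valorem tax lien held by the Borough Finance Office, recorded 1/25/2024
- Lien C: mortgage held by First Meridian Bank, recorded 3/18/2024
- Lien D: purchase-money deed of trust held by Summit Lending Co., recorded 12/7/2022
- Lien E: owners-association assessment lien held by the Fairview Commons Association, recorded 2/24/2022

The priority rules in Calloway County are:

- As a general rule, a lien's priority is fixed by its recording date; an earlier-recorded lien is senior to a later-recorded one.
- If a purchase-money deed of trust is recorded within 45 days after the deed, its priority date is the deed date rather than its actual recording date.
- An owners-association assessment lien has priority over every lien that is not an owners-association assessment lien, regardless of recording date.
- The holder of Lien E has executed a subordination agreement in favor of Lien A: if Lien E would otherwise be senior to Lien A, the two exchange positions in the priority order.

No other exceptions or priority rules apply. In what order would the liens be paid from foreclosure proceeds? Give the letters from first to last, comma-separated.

A, D, E, B, C

First, effective dates: D was recorded within the 45-day window, so its effective date is the deed date 10/24/2022.
E is an owners-association assessment lien, so it outranks all other liens regardless of date.
The other liens, earliest effective date first: D (10/24/2022), A (4/19/2023), B (1/25/2024), C (3/18/2024).
E is senior to A before the subordination, so the two trade places.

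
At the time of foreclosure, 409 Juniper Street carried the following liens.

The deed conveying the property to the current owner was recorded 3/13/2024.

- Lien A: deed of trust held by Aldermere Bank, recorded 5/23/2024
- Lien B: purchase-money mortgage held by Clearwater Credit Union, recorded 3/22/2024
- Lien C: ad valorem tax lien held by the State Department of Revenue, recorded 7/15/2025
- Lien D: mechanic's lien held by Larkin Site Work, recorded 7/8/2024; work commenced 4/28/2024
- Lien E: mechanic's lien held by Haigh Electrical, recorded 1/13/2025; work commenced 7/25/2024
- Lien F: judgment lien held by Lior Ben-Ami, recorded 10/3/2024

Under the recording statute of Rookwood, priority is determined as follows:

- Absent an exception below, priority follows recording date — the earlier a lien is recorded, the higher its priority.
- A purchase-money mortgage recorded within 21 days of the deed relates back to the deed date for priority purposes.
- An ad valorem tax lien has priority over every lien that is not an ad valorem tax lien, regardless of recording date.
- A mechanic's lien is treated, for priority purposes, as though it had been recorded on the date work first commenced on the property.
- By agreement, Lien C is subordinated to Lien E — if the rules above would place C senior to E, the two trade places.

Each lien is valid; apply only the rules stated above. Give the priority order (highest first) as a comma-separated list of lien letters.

Effective dates: B's effective date is the deed date, 3/13/2024; D is treated as recorded 4/28/2024, the work-commencement date; E is treated as recorded 7/25/2024, the work-commencement date.
C is an ad valorem tax lien, so it outranks all other liens regardless of date.
Among the remaining liens, by effective date: B (3/13/2024), D (4/28/2024), A (5/23/2024), E (7/25/2024), F (10/3/2024).
The subordination applies — C was senior to E — so C and E swap.

E, B, D, A, C, F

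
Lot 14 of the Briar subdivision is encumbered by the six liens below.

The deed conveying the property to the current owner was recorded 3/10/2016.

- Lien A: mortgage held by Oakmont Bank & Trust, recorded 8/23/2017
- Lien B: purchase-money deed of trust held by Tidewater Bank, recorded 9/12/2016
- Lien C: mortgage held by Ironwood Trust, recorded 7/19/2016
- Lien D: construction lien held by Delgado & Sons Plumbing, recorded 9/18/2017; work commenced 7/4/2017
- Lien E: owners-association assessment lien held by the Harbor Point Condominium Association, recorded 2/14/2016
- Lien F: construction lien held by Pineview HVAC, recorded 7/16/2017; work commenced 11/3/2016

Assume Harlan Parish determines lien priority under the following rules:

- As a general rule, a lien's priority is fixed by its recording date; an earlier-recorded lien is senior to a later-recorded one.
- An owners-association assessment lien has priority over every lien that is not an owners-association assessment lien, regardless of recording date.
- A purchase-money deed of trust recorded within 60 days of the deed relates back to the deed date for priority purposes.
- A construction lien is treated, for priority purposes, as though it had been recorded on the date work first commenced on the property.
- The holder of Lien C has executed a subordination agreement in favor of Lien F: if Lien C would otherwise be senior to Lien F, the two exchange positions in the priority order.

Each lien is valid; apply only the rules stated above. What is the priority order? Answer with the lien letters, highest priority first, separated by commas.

Effective dates: B missed the 60-day window (186 days after the deed), so its recording date stands; D relates back to 7/4/2017 (work commenced); F's effective date is 11/3/2016, when work began.
E is an owners-association assessment lien, so it outranks all other liens regardless of date.
Remaining liens by effective date: C (7/19/2016), B (9/12/2016), F (11/3/2016), D (7/4/2017), A (8/23/2017).
The subordination applies — C was senior to F — so C and F swap.

E, F, B, C, D, A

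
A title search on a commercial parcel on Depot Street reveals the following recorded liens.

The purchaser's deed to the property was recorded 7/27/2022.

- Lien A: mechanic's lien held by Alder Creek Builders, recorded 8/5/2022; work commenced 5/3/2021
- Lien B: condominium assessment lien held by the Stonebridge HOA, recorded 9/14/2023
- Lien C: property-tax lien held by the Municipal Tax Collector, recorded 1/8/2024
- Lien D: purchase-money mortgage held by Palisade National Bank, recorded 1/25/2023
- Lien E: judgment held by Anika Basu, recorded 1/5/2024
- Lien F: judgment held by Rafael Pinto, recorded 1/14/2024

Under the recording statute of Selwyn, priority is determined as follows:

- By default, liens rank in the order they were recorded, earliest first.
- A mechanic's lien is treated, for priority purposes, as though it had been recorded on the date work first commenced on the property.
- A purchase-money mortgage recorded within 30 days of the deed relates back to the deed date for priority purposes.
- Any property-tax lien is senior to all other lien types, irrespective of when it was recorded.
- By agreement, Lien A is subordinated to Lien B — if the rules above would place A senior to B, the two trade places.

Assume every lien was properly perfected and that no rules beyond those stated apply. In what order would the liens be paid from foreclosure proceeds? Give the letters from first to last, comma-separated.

First, effective dates: A relates back to 5/3/2021 (work commenced); D missed the 30-day window (182 days after the deed), so its recording date stands.
C is a property-tax lien and takes priority over every other lien.
Among the remaining liens, by effective date: A (5/3/2021), D (1/25/2023), B (9/14/2023), E (1/5/2024), F (1/14/2024).
A would otherwise be senior to B, so under the subordination agreement A and B exchange positions.

C, B, D, A, E, F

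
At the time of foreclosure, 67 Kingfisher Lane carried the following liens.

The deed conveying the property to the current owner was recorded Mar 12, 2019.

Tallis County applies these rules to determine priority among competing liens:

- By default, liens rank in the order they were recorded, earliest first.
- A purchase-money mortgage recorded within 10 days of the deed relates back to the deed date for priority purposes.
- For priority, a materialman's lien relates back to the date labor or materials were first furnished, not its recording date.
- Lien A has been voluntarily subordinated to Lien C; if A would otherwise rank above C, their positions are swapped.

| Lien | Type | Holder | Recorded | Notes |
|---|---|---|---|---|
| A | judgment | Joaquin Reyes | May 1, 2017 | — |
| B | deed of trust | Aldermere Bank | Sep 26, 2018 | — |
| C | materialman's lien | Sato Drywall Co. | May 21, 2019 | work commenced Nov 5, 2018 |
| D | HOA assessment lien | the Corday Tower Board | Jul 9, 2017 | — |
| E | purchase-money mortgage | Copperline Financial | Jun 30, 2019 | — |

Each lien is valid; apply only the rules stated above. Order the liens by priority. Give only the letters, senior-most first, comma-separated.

Effective dates after the stated exceptions: C relates back to Nov 5, 2018 (work commenced); E missed the 10-day window (110 days after the deed), so its recording date stands.
Ordering by effective date: A (May 1, 2017), D (Jul 9, 2017), B (Sep 26, 2018), C (Nov 5, 2018), E (Jun 30, 2019).
Because A would otherwise rank above C, the subordination swaps them.

C, D, B, A, E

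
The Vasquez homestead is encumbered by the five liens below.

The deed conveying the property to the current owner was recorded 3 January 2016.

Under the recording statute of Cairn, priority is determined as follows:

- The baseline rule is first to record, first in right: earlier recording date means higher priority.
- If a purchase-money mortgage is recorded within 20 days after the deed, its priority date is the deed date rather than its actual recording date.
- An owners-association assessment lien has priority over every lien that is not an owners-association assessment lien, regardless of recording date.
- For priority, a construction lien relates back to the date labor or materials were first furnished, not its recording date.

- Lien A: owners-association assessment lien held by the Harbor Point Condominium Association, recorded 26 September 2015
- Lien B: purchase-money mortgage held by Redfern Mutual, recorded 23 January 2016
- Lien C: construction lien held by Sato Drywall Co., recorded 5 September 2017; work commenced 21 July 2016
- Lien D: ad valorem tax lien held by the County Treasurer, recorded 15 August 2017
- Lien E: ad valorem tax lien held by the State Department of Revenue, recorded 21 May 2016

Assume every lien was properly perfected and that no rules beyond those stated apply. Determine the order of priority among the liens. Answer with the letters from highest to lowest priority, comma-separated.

A, B, E, C, D

Effective dates after the stated exceptions: B was recorded within the 20-day window, so its effective date is the deed date 3 January 2016; C is treated as recorded 21 July 2016, the work-commencement date.
A is an owners-association assessment lien and takes priority over every other lien.
Ordering the rest by effective date: B (3 January 2016), E (21 May 2016), C (21 July 2016), D (15 August 2017).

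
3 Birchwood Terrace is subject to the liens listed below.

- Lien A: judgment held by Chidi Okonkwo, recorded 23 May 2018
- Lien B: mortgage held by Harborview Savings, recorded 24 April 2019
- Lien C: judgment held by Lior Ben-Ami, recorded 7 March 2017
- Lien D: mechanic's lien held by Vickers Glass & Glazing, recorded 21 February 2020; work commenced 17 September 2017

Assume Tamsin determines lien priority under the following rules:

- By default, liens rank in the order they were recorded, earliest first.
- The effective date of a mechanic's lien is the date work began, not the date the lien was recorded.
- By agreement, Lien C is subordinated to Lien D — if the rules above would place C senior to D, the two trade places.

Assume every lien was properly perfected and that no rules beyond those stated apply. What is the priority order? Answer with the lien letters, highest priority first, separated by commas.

D, C, A, B

Effective dates: D relates back to 17 September 2017 (work commenced).
Ordering by effective date: C (7 March 2017), D (17 September 2017), A (23 May 2018), B (24 April 2019).
C is senior to D before the subordination, so the two trade places.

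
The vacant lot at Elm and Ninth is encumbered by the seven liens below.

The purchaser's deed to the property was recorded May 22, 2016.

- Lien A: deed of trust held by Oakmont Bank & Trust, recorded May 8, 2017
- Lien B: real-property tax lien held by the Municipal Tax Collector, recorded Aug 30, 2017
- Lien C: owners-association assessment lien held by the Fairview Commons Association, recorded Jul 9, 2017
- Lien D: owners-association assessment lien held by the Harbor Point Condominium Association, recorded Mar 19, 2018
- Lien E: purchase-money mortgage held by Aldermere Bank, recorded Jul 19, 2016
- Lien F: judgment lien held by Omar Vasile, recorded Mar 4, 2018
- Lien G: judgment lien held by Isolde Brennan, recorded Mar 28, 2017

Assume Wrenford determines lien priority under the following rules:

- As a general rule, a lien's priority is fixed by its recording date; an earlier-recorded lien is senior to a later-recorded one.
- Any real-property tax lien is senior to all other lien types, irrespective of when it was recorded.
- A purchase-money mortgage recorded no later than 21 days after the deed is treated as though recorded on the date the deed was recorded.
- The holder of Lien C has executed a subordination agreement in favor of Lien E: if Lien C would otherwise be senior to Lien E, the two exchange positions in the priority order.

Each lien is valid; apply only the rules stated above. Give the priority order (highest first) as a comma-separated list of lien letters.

First, effective dates: E missed the 21-day window (58 days after the deed), so its recording date stands.
B is a real-property tax lien, so it outranks all other liens regardless of date.
The other liens, earliest effective date first: E (Jul 19, 2016), G (Mar 28, 2017), A (May 8, 2017), C (Jul 9, 2017), F (Mar 4, 2018), D (Mar 19, 2018).
C is already junior to E, so the subordination agreement changes nothing.

B, E, G, A, C, F, D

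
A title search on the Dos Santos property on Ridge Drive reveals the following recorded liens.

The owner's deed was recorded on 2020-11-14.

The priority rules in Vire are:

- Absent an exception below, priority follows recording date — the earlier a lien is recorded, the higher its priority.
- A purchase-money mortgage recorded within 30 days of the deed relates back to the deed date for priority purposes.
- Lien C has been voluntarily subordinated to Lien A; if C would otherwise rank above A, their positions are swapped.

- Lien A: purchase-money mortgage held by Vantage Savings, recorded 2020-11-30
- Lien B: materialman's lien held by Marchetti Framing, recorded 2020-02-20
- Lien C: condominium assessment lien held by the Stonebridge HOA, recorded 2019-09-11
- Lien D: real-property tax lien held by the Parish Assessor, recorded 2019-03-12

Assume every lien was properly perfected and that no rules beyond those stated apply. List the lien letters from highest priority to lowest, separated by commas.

Effective dates after the stated exceptions: A was recorded within the 30-day window, so its effective date is the deed date 2020-11-14.
By effective date, earliest first: D (2019-03-12), C (2019-09-11), B (2020-02-20), A (2020-11-14).
C is senior to A before the subordination, so the two trade places.

D, A, B, C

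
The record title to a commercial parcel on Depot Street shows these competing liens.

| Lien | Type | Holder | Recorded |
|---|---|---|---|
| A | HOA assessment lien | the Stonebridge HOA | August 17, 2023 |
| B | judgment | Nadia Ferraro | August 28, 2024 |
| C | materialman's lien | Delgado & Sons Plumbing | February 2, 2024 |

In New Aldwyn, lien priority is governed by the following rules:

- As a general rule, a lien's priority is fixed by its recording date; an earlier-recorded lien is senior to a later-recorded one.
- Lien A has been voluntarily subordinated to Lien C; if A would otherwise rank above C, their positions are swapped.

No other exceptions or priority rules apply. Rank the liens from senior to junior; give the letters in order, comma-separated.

Sorted by effective date: A (August 17, 2023), C (February 2, 2024), B (August 28, 2024).
The subordination applies — A was senior to C — so A and C swap.

C, A, B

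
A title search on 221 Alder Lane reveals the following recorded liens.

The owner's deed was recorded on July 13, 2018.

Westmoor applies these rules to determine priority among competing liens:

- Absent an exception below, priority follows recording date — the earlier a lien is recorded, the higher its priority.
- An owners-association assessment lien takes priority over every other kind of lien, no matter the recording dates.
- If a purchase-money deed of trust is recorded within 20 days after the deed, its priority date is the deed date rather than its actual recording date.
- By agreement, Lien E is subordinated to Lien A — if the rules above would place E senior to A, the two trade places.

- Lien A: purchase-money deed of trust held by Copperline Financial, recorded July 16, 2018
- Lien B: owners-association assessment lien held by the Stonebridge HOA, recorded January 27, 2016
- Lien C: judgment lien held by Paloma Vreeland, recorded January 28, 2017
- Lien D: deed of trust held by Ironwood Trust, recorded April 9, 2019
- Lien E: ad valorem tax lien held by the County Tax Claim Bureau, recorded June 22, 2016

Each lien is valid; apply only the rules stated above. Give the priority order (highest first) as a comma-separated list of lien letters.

B, A, C, E, D

First, effective dates: A relates back to the deed date July 13, 2018.
B, as an owners-association assessment lien, has superpriority and ranks first.
Ordering the rest by effective date: E (June 22, 2016), C (January 28, 2017), A (July 13, 2018), D (April 9, 2019).
Because E would otherwise rank above A, the subordination swaps them.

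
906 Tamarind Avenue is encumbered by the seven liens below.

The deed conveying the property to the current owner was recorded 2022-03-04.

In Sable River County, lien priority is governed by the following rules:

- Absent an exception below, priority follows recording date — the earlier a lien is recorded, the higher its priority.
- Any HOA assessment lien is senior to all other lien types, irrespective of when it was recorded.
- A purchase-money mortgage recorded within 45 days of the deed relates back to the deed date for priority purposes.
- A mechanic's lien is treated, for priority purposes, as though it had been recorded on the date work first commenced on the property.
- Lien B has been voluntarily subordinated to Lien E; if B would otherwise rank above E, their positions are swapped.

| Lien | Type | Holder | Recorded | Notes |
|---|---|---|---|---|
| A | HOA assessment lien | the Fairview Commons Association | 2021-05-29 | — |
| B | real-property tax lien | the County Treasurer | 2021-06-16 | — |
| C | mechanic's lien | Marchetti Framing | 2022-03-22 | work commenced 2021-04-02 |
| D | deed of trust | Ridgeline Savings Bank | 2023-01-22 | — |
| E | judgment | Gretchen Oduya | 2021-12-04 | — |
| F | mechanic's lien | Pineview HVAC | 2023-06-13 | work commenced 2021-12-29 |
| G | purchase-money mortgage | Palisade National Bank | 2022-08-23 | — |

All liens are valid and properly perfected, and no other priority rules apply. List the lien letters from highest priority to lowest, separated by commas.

Effective dates after the stated exceptions: C is treated as recorded 2021-04-02, the work-commencement date; F relates back to 2021-12-29 (work commenced); G was recorded 172 days after the deed — beyond 45 days — so no relation-back applies.
A, as an HOA assessment lien, has superpriority and ranks first.
Remaining liens by effective date: C (2021-04-02), B (2021-06-16), E (2021-12-04), F (2021-12-29), G (2022-08-23), D (2023-01-22).
B is senior to E before the subordination, so the two trade places.

A, C, E, B, F, G, D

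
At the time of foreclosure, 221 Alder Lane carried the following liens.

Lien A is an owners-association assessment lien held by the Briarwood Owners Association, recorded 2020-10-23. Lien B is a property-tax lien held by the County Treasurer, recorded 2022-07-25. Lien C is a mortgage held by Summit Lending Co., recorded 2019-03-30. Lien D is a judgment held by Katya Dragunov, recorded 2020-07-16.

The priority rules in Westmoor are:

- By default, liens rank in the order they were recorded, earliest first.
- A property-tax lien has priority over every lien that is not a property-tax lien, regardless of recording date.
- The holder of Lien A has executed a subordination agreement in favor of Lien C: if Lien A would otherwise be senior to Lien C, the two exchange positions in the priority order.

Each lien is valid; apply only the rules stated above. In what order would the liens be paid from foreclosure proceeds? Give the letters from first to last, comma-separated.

B, as a property-tax lien, has superpriority and ranks first.
Ordering the rest by effective date: C (2019-03-30), D (2020-07-16), A (2020-10-23).
A is already junior to C, so the subordination agreement changes nothing.

B, C, D, A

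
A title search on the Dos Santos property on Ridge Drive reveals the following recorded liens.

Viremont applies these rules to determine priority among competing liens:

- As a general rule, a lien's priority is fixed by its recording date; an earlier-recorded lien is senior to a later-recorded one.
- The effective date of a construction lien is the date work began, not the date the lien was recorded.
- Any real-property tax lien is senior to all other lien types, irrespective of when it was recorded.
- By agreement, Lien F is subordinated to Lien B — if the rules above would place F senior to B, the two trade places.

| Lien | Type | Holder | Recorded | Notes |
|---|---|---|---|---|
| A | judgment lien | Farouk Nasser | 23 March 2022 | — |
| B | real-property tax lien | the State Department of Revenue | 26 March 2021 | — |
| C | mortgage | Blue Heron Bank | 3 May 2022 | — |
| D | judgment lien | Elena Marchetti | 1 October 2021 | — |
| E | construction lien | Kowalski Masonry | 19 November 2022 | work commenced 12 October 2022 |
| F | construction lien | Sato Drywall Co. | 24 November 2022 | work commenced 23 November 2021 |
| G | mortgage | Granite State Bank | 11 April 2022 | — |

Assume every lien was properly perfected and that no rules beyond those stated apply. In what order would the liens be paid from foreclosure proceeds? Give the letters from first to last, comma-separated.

Adjusting effective dates: E is treated as recorded 12 October 2022, the work-commencement date; F is treated as recorded 23 November 2021, the work-commencement date.
B is a real-property tax lien, so it outranks all other liens regardless of date.
The other liens, earliest effective date first: D (1 October 2021), F (23 November 2021), A (23 March 2022), G (11 April 2022), C (3 May 2022), E (12 October 2022).
F is already junior to B, so the subordination agreement changes nothing.

B, D, F, A, G, C, E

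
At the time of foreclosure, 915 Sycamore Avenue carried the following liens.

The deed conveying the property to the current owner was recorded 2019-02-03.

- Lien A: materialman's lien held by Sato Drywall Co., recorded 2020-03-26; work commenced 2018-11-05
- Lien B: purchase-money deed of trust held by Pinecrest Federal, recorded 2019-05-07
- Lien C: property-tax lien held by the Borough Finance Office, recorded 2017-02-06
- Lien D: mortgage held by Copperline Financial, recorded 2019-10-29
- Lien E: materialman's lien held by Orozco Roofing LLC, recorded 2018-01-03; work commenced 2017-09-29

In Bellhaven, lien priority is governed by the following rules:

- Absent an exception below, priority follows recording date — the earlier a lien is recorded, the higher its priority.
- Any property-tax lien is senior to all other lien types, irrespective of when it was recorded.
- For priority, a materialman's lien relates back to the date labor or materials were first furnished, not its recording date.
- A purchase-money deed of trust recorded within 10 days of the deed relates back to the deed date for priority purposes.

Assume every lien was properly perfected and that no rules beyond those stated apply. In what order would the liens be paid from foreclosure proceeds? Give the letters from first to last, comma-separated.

C, E, A, B, D

First, effective dates: A relates back to 2018-11-05 (work commenced); B was recorded 93 days after the deed, outside the 10-day window, so it keeps its recording date; E is treated as recorded 2017-09-29, the work-commencement date.
C is a property-tax lien and takes priority over every other lien.
The other liens, earliest effective date first: E (2017-09-29), A (2018-11-05), B (2019-05-07), D (2019-10-29).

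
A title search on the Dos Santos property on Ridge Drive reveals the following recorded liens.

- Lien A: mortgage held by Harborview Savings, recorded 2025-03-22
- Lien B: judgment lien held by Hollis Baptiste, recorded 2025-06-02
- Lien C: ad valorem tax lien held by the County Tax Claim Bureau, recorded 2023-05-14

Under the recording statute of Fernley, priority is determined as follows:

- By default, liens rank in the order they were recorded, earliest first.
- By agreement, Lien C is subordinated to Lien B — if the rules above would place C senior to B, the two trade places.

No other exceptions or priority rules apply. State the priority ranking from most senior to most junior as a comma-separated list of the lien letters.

B, A, C

Ordering by effective date: C (2023-05-14), A (2025-03-22), B (2025-06-02).
C is senior to B before the subordination, so the two trade places.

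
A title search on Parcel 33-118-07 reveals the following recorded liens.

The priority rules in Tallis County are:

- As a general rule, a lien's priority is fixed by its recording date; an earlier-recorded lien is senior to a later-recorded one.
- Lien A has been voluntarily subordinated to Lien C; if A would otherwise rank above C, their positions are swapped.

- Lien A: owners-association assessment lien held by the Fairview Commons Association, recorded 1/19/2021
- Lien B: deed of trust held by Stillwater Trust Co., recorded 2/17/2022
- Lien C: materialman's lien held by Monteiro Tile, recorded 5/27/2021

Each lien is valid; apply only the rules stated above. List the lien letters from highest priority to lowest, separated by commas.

C, A, B

Sorted by effective date: A (1/19/2021), C (5/27/2021), B (2/17/2022).
Because A would otherwise rank above C, the subordination swaps them.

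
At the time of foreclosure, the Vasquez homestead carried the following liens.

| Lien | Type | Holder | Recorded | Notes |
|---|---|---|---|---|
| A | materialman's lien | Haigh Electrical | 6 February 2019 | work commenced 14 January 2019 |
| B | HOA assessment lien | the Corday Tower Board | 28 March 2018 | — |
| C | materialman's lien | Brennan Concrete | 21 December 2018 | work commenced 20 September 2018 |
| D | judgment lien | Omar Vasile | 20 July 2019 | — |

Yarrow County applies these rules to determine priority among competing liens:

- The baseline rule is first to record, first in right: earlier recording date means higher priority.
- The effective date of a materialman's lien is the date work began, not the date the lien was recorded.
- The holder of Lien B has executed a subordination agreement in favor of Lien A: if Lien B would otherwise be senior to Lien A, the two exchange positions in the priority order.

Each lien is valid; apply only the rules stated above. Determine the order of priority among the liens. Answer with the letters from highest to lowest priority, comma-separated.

A, C, B, D

Effective dates after the stated exceptions: A is treated as recorded 14 January 2019, the work-commencement date; C's effective date is 20 September 2018, when work began.
Sorted by effective date: B (28 March 2018), C (20 September 2018), A (14 January 2019), D (20 July 2019).
The subordination applies — B was senior to A — so B and A swap.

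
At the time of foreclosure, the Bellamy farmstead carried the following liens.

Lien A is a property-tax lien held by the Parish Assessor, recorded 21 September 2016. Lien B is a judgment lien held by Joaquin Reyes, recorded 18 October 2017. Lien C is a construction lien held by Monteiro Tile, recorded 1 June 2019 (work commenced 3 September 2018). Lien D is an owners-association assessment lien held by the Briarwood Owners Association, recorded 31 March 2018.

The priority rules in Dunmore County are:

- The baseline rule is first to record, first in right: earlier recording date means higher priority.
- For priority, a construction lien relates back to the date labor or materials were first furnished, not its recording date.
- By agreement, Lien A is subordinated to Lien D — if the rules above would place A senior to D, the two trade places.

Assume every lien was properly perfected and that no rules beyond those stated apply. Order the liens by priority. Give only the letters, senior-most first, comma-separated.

D, B, A, C

Adjusting effective dates: C is treated as recorded 3 September 2018, the work-commencement date.
By effective date: A (21 September 2016), B (18 October 2017), D (31 March 2018), C (3 September 2018).
Because A would otherwise rank above D, the subordination swaps them.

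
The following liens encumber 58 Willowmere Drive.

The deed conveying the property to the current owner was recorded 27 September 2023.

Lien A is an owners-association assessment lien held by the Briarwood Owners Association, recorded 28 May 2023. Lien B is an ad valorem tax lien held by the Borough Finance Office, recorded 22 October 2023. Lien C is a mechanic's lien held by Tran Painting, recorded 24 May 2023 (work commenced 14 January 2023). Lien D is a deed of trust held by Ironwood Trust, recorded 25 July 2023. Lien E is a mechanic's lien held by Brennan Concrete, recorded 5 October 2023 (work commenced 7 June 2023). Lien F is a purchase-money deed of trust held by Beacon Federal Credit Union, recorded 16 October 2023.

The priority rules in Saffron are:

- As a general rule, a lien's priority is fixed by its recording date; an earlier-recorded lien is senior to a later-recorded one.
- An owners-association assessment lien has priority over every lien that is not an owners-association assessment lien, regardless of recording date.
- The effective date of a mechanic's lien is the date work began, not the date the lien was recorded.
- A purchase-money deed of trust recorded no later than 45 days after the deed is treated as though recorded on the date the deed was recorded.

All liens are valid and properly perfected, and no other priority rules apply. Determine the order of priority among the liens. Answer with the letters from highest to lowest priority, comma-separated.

A, C, E, D, F, B

Adjusting effective dates: C's effective date is 14 January 2023, when work began; E's effective date is 7 June 2023, when work began; F relates back to the deed date 27 September 2023.
A, as an owners-association assessment lien, has superpriority and ranks first.
Ordering the rest by effective date: C (14 January 2023), E (7 June 2023), D (25 July 2023), F (27 September 2023), B (22 October 2023).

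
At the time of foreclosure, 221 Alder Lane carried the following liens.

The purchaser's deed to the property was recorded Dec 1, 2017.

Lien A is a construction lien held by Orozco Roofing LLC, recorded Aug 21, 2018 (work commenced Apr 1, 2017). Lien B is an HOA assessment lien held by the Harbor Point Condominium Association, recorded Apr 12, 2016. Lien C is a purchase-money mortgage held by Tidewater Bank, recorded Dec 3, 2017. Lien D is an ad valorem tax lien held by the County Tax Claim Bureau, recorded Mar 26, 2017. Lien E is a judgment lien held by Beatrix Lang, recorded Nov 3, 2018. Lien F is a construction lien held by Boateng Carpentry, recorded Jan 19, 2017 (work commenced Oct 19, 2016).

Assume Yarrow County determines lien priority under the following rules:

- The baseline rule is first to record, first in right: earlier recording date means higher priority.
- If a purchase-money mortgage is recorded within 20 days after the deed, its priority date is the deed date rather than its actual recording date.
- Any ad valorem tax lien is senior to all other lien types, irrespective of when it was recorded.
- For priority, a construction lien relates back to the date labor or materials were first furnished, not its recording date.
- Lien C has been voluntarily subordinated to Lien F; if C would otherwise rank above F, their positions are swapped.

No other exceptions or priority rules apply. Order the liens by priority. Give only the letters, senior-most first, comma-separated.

D, B, F, A, C, E

First, effective dates: A is treated as recorded Apr 1, 2017, the work-commencement date; C's effective date is the deed date, Dec 1, 2017; F's effective date is Oct 19, 2016, when work began.
D is an ad valorem tax lien and takes priority over every other lien.
Among the remaining liens, by effective date: B (Apr 12, 2016), F (Oct 19, 2016), A (Apr 1, 2017), C (Dec 1, 2017), E (Nov 3, 2018).
C is already junior to F, so the subordination agreement changes nothing.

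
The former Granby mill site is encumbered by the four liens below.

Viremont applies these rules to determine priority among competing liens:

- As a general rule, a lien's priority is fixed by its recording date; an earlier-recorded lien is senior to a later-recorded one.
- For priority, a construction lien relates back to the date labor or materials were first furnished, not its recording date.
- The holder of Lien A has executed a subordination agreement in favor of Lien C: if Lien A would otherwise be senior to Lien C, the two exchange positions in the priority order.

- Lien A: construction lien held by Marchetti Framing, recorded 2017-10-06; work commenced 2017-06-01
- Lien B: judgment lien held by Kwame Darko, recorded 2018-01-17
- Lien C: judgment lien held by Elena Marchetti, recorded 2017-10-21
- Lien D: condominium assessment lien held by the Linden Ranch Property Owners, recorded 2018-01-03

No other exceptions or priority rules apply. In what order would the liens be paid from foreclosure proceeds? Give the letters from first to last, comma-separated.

C, A, D, B

First, effective dates: A is treated as recorded 2017-06-01, the work-commencement date.
By effective date, earliest first: A (2017-06-01), C (2017-10-21), D (2018-01-03), B (2018-01-17).
A would otherwise be senior to C, so under the subordination agreement A and C exchange positions.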